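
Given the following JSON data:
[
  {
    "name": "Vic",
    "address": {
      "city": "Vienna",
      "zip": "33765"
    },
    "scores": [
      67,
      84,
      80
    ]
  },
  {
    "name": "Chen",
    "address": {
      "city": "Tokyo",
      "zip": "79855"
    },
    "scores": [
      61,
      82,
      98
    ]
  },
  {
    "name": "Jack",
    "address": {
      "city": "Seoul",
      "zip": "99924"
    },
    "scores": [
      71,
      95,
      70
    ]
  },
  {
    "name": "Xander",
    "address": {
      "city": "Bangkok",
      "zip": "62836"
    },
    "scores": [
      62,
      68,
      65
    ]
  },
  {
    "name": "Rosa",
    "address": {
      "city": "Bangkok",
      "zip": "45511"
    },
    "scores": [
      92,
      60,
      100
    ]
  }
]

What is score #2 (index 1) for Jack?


Path: records[2].scores[1]
Value: 95

ANSWER: 95


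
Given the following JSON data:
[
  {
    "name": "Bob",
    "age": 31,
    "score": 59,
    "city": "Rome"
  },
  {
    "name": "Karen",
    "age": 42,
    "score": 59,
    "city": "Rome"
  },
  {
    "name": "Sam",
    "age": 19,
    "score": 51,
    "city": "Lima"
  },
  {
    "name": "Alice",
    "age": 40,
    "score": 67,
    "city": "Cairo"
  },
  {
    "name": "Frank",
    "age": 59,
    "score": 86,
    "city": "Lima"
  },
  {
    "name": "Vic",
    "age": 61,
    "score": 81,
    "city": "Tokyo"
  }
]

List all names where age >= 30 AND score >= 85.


Checking both conditions:
  Bob (age=31, score=59) -> no
  Karen (age=42, score=59) -> no
  Sam (age=19, score=51) -> no
  Alice (age=40, score=67) -> no
  Frank (age=59, score=86) -> YES
  Vic (age=61, score=81) -> no


ANSWER: Frank


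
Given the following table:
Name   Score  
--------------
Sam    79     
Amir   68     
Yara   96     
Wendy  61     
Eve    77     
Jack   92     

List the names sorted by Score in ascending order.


Sorting by Score (ascending):
  Wendy: 61
  Amir: 68
  Eve: 77
  Sam: 79
  Jack: 92
  Yara: 96


ANSWER: Wendy, Amir, Eve, Sam, Jack, Yara


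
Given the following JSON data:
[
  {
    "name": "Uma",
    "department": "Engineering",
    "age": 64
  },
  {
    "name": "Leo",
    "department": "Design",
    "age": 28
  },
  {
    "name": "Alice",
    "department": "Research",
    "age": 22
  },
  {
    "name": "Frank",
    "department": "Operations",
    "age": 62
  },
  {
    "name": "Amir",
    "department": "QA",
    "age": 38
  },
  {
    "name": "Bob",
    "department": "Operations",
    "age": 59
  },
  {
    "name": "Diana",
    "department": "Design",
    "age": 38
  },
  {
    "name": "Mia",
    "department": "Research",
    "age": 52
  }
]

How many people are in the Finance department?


Scanning records for department = Finance
  No matches found
Count: 0

ANSWER: 0


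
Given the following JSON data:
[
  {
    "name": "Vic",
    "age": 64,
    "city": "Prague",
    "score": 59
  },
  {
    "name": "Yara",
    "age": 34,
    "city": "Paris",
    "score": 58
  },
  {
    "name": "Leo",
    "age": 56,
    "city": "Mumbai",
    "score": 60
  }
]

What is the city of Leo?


Looking up record where name = Leo
Record index: 2
Field 'city' = Mumbai

ANSWER: Mumbai


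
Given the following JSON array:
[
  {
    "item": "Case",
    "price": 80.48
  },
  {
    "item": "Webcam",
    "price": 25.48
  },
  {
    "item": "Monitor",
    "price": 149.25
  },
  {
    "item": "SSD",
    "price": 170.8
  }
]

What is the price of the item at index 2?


Array index 2 -> Monitor
price = 149.25

ANSWER: 149.25


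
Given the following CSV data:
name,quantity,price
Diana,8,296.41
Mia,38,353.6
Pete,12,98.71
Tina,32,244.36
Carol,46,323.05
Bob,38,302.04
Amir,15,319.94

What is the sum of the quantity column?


Values in 'quantity' column:
  Row 1: 8
  Row 2: 38
  Row 3: 12
  Row 4: 32
  Row 5: 46
  Row 6: 38
  Row 7: 15
Sum = 8 + 38 + 12 + 32 + 46 + 38 + 15 = 189

ANSWER: 189


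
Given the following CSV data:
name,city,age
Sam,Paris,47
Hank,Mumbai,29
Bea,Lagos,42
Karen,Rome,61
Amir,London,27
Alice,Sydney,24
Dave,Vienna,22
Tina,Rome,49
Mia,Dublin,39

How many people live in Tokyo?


Scanning city column for 'Tokyo':
Total matches: 0

ANSWER: 0


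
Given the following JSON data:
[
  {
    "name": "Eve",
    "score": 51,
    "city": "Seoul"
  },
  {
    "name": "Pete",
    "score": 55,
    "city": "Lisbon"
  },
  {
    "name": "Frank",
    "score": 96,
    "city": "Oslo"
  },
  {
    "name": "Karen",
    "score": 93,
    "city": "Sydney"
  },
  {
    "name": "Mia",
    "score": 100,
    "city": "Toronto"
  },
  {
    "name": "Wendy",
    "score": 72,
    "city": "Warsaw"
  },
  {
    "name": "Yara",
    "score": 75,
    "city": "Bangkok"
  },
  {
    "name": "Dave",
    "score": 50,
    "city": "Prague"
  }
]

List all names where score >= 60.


Filtering records where score >= 60:
  Eve (score=51) -> no
  Pete (score=55) -> no
  Frank (score=96) -> YES
  Karen (score=93) -> YES
  Mia (score=100) -> YES
  Wendy (score=72) -> YES
  Yara (score=75) -> YES
  Dave (score=50) -> no


ANSWER: Frank, Karen, Mia, Wendy, Yara


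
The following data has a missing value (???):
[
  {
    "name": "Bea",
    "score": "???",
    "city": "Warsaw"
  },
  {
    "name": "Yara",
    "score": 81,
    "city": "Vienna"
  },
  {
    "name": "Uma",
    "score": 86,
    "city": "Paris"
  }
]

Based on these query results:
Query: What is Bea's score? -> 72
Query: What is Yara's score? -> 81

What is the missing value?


The missing value is Bea's score
From query: Bea's score = 72

ANSWER: 72


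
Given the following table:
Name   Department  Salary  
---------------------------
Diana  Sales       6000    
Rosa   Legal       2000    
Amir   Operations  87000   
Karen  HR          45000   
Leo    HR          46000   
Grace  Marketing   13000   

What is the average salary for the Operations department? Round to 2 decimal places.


Operations department members:
  Amir: 87000
Sum = 87000
Count = 1
Average = 87000 / 1 = 87000.00

ANSWER: 87000.00


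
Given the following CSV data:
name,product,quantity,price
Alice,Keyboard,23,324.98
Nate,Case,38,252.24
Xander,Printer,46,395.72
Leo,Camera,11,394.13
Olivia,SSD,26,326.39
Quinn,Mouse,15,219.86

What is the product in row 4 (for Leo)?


Row 4: Leo
Column 'product' = Camera

ANSWER: Camera


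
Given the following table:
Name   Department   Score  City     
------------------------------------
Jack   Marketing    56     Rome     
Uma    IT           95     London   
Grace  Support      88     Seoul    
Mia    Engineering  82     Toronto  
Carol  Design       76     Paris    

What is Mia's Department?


Row 4: Mia
Department = Engineering

ANSWER: Engineering


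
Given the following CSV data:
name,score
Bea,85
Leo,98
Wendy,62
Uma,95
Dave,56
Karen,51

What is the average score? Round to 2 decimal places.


Scores: 85, 98, 62, 95, 56, 51
Sum = 447
Count = 6
Average = 447 / 6 = 74.50

ANSWER: 74.50


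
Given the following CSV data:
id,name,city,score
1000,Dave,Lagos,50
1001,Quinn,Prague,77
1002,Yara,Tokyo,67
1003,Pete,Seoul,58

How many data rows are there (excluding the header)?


Counting rows (excluding header):
Header: id,name,city,score
Data rows: 4

ANSWER: 4


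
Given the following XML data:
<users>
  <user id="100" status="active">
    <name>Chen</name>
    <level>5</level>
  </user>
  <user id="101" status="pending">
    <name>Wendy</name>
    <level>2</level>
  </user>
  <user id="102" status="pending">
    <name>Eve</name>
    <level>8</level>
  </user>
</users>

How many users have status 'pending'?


Counting users with status='pending':
  Wendy (id=101) -> MATCH
  Eve (id=102) -> MATCH
Count: 2

ANSWER: 2


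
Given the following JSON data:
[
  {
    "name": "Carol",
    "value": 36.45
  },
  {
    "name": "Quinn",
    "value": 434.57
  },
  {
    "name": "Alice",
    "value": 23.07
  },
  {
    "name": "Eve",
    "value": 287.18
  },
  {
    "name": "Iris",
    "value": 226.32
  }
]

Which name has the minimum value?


Comparing values:
  Carol: 36.45
  Quinn: 434.57
  Alice: 23.07
  Eve: 287.18
  Iris: 226.32
Minimum: Alice (23.07)

ANSWER: Alice


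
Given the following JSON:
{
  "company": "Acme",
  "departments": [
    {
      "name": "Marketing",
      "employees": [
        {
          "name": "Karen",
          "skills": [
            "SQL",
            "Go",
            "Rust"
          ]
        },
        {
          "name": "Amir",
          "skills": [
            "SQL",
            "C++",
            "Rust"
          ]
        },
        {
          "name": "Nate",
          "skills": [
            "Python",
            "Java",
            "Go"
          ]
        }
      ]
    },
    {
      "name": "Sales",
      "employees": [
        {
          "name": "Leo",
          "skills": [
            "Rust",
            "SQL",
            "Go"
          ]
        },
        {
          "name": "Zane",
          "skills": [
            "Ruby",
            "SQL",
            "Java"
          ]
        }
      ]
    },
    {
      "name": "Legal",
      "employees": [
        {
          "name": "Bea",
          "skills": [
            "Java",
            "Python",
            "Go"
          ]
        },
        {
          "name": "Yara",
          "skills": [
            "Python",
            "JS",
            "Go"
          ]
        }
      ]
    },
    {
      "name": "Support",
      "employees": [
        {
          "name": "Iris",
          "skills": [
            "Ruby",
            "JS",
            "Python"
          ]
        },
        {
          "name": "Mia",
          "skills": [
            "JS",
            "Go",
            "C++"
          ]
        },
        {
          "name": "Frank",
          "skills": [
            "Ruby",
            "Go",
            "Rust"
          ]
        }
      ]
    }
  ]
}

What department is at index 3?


Path: departments[3].name
Value: Support

ANSWER: Support


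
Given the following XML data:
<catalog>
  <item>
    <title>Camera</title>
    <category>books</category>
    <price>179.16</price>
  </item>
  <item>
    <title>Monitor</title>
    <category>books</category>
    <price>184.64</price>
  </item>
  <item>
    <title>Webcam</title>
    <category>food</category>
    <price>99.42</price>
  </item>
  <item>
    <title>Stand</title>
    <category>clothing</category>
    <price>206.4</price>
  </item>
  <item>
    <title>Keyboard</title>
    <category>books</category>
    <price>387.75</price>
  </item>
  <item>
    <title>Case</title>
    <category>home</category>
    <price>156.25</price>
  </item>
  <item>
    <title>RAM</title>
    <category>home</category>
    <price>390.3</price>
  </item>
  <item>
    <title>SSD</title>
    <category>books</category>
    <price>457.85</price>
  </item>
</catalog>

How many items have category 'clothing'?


Scanning <item> elements for <category>clothing</category>:
  Item 4: Stand -> MATCH
Count: 1

ANSWER: 1


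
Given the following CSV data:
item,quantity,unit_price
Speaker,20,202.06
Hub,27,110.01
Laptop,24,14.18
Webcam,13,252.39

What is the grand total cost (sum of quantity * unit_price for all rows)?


Computing row totals:
  Speaker: 20 * 202.06 = 4041.2
  Hub: 27 * 110.01 = 2970.27
  Laptop: 24 * 14.18 = 340.32
  Webcam: 13 * 252.39 = 3281.07
Grand total = 4041.2 + 2970.27 + 340.32 + 3281.07 = 10632.86

ANSWER: 10632.86


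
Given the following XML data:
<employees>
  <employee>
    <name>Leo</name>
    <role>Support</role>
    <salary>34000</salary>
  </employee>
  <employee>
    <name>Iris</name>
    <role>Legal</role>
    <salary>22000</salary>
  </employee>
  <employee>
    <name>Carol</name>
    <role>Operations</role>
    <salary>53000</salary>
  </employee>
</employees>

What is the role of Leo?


Searching for <employee> with <name>Leo</name>
Found at position 1
<role>Support</role>

ANSWER: Support


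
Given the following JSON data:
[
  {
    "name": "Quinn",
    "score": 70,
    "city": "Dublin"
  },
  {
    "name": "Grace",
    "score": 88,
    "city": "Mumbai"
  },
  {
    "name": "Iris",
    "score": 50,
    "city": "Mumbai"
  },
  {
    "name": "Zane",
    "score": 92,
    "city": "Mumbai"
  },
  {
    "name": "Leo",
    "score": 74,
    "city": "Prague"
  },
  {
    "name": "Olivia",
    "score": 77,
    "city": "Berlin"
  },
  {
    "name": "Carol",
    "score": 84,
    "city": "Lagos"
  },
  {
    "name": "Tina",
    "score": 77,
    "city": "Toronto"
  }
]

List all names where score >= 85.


Filtering records where score >= 85:
  Quinn (score=70) -> no
  Grace (score=88) -> YES
  Iris (score=50) -> no
  Zane (score=92) -> YES
  Leo (score=74) -> no
  Olivia (score=77) -> no
  Carol (score=84) -> no
  Tina (score=77) -> no


ANSWER: Grace, Zane


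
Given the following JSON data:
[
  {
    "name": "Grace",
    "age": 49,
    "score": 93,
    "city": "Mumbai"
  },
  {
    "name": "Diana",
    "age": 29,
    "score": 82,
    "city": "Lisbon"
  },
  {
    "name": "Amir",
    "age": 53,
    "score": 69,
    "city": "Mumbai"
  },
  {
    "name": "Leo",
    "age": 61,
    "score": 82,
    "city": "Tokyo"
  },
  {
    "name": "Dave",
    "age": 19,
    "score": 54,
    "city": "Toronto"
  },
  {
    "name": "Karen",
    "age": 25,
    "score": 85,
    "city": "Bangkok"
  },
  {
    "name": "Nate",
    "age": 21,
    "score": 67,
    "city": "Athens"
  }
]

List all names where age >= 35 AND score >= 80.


Checking both conditions:
  Grace (age=49, score=93) -> YES
  Diana (age=29, score=82) -> no
  Amir (age=53, score=69) -> no
  Leo (age=61, score=82) -> YES
  Dave (age=19, score=54) -> no
  Karen (age=25, score=85) -> no
  Nate (age=21, score=67) -> no


ANSWER: Grace, Leo


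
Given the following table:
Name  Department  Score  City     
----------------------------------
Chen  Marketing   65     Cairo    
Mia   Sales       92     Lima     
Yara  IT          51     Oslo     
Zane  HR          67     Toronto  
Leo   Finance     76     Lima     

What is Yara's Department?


Row 3: Yara
Department = IT

ANSWER: IT


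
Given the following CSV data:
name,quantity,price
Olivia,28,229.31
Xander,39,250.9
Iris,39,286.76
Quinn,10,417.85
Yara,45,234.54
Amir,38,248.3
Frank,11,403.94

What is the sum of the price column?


Values in 'price' column:
  Row 1: 229.31
  Row 2: 250.9
  Row 3: 286.76
  Row 4: 417.85
  Row 5: 234.54
  Row 6: 248.3
  Row 7: 403.94
Sum = 229.31 + 250.9 + 286.76 + 417.85 + 234.54 + 248.3 + 403.94 = 2071.6

ANSWER: 2071.6


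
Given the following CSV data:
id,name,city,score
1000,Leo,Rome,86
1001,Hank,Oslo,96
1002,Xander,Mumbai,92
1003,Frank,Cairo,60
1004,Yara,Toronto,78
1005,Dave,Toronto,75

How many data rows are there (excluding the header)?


Counting rows (excluding header):
Header: id,name,city,score
Data rows: 6

ANSWER: 6


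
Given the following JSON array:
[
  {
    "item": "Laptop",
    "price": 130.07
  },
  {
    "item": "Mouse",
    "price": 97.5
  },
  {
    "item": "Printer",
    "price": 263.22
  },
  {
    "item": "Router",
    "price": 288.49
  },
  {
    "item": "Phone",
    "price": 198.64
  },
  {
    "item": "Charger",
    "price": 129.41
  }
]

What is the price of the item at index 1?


Array index 1 -> Mouse
price = 97.5

ANSWER: 97.5


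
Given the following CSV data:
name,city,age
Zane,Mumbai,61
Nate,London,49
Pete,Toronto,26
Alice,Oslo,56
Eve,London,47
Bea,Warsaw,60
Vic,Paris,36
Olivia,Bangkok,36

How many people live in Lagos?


Scanning city column for 'Lagos':
Total matches: 0

ANSWER: 0


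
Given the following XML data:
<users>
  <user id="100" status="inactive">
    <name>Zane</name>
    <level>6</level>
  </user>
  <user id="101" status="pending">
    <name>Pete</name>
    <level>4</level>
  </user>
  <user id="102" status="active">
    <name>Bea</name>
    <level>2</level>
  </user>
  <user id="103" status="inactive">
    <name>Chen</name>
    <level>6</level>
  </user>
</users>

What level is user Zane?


Finding user: Zane
<level>6</level>

ANSWER: 6


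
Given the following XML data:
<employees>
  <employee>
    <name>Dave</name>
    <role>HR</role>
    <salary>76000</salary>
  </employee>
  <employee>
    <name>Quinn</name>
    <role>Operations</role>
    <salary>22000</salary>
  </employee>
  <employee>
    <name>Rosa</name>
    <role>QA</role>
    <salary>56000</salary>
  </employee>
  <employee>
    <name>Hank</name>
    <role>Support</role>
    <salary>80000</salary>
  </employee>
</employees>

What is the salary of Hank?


Searching for <employee> with <name>Hank</name>
Found at position 4
<salary>80000</salary>

ANSWER: 80000


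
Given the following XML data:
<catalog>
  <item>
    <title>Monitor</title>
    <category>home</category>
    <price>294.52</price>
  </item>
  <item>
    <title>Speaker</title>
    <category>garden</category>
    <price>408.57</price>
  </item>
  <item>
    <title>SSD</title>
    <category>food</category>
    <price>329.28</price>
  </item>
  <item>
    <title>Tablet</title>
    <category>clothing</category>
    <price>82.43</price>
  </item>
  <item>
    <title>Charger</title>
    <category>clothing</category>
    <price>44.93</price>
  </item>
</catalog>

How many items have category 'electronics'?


Scanning <item> elements for <category>electronics</category>:
Count: 0

ANSWER: 0


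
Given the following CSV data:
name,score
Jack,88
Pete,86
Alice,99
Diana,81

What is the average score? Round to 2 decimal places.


Scores: 88, 86, 99, 81
Sum = 354
Count = 4
Average = 354 / 4 = 88.50

ANSWER: 88.50


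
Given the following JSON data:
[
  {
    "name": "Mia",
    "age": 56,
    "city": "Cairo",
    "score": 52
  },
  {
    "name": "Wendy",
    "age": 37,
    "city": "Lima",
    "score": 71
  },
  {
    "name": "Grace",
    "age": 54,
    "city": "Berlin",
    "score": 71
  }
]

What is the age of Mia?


Looking up record where name = Mia
Record index: 0
Field 'age' = 56

ANSWER: 56


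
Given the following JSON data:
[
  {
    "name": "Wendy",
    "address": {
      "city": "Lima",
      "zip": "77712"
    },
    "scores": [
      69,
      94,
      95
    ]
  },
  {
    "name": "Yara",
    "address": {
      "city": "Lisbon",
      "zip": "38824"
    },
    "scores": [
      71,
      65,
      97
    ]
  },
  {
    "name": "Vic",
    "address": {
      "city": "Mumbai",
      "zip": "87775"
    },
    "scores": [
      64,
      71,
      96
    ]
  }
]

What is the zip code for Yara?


Path: records[1].address.zip
Value: 38824

ANSWER: 38824


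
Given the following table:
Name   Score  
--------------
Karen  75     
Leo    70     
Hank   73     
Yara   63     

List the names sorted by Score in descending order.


Sorting by Score (descending):
  Karen: 75
  Hank: 73
  Leo: 70
  Yara: 63


ANSWER: Karen, Hank, Leo, Yara


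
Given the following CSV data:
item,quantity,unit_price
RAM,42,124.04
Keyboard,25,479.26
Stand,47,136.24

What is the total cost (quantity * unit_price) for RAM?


Row: RAM
quantity = 42
unit_price = 124.04
total = 42 * 124.04 = 5209.68

ANSWER: 5209.68


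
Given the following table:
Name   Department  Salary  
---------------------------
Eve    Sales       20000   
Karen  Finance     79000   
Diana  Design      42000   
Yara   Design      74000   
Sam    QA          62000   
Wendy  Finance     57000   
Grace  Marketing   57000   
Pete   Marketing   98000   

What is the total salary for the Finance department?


Finance department members:
  Karen: 79000
  Wendy: 57000
Total = 79000 + 57000 = 136000

ANSWER: 136000


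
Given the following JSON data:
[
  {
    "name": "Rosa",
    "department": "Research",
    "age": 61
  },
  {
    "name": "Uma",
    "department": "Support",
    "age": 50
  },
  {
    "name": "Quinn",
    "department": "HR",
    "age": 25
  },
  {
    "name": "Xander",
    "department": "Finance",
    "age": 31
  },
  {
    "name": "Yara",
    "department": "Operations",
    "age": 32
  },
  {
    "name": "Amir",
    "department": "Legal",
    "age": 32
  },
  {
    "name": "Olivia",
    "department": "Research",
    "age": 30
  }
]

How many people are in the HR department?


Scanning records for department = HR
  Record 2: Quinn
Count: 1

ANSWER: 1


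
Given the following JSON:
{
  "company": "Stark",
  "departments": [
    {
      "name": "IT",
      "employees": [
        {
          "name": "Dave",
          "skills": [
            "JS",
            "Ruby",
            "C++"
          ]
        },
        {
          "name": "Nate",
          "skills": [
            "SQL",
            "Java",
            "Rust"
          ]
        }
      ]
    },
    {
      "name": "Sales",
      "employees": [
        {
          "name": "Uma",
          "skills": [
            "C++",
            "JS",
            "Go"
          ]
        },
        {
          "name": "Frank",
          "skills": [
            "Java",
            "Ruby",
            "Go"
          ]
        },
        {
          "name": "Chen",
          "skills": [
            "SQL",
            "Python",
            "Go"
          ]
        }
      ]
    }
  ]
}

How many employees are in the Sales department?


Path: departments[1].employees
Count: 3

ANSWER: 3


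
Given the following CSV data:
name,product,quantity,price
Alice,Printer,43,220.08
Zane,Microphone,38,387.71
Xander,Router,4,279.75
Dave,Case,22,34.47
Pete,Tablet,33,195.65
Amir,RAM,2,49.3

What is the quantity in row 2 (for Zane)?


Row 2: Zane
Column 'quantity' = 38

ANSWER: 38


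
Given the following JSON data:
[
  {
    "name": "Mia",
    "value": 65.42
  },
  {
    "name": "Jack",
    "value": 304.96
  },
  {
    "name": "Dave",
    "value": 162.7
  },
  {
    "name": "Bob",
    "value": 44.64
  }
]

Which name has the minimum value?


Comparing values:
  Mia: 65.42
  Jack: 304.96
  Dave: 162.7
  Bob: 44.64
Minimum: Bob (44.64)

ANSWER: Bob


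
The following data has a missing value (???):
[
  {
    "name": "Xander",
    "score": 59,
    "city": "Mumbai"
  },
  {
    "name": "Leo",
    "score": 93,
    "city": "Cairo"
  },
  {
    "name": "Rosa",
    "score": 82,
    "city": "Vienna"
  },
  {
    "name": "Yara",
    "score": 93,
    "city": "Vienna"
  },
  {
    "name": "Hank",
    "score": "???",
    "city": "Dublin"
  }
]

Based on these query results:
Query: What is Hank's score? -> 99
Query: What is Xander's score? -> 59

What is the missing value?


The missing value is Hank's score
From query: Hank's score = 99

ANSWER: 99


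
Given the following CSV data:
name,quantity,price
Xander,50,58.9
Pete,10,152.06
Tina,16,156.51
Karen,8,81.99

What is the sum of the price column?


Values in 'price' column:
  Row 1: 58.9
  Row 2: 152.06
  Row 3: 156.51
  Row 4: 81.99
Sum = 58.9 + 152.06 + 156.51 + 81.99 = 449.46

ANSWER: 449.46


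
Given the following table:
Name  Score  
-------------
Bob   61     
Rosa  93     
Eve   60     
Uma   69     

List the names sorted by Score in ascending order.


Sorting by Score (ascending):
  Eve: 60
  Bob: 61
  Uma: 69
  Rosa: 93


ANSWER: Eve, Bob, Uma, Rosa


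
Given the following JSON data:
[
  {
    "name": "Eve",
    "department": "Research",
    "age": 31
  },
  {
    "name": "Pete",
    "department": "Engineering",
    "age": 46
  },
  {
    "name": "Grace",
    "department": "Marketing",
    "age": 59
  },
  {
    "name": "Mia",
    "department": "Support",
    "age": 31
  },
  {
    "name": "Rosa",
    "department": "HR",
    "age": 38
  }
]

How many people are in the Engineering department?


Scanning records for department = Engineering
  Record 1: Pete
Count: 1

ANSWER: 1


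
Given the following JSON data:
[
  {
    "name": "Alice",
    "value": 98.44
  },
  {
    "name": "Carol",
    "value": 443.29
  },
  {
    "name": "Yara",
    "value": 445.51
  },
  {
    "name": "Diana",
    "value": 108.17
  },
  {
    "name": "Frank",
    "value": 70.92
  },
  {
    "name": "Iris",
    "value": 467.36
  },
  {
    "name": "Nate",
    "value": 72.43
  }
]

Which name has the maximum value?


Comparing values:
  Alice: 98.44
  Carol: 443.29
  Yara: 445.51
  Diana: 108.17
  Frank: 70.92
  Iris: 467.36
  Nate: 72.43
Maximum: Iris (467.36)

ANSWER: Iris


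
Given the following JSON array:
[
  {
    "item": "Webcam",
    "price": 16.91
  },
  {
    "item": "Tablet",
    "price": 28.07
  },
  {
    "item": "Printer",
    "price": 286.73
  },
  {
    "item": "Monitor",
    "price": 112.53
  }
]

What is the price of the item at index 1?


Array index 1 -> Tablet
price = 28.07

ANSWER: 28.07


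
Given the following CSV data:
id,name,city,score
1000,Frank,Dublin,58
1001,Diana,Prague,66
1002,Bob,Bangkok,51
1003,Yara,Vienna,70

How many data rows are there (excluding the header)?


Counting rows (excluding header):
Header: id,name,city,score
Data rows: 4

ANSWER: 4


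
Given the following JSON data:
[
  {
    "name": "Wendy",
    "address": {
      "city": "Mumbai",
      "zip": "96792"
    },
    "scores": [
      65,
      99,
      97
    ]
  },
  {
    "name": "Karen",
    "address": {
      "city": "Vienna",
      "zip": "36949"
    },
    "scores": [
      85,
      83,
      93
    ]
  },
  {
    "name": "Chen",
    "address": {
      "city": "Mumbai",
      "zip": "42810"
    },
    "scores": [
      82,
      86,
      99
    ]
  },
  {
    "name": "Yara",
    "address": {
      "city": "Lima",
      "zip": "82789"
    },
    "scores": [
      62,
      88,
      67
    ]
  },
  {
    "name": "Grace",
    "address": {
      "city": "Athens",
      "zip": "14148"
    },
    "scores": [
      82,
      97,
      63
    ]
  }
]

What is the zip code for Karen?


Path: records[1].address.zip
Value: 36949

ANSWER: 36949


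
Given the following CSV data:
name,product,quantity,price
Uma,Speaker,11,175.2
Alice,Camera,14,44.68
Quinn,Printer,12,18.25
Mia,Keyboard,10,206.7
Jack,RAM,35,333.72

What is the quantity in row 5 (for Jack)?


Row 5: Jack
Column 'quantity' = 35

ANSWER: 35


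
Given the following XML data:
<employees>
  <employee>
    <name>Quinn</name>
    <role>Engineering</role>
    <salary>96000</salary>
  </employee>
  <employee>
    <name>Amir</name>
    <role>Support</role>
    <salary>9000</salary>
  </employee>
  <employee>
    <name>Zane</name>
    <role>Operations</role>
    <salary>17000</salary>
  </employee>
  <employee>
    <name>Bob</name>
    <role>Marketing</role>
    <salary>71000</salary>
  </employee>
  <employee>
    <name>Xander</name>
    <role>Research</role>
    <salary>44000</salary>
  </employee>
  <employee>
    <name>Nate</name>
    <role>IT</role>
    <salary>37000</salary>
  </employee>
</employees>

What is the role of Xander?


Searching for <employee> with <name>Xander</name>
Found at position 5
<role>Research</role>

ANSWER: Research


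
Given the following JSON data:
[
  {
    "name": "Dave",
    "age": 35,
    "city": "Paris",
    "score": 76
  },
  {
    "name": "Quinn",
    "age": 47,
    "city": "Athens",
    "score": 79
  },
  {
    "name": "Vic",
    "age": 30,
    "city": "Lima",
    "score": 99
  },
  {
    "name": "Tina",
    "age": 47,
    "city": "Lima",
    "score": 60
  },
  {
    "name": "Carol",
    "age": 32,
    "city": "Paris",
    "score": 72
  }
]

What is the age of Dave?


Looking up record where name = Dave
Record index: 0
Field 'age' = 35

ANSWER: 35


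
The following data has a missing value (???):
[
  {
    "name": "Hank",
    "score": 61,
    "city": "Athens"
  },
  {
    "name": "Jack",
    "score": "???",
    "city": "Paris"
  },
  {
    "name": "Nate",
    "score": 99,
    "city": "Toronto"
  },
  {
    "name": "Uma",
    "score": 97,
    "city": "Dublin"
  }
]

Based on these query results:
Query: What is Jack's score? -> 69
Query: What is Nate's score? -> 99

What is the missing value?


The missing value is Jack's score
From query: Jack's score = 69

ANSWER: 69


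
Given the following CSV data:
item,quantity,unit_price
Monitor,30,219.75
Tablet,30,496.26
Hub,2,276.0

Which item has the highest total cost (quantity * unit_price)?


Computing row totals:
  Monitor: 6592.5
  Tablet: 14887.8
  Hub: 552.0
Maximum: Tablet (14887.8)

ANSWER: Tablet


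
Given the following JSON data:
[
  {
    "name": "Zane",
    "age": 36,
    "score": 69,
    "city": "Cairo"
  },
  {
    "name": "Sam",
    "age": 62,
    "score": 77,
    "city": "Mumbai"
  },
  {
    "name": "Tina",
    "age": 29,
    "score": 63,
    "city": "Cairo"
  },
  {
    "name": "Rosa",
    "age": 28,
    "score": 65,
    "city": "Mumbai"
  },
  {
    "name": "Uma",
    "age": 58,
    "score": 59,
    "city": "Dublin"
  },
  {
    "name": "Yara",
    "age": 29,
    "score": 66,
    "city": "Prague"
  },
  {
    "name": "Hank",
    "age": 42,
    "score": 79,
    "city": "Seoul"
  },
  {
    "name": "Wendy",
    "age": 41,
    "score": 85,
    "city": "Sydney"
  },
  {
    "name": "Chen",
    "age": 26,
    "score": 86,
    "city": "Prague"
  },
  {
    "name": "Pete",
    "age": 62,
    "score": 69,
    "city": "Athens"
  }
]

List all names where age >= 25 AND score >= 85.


Checking both conditions:
  Zane (age=36, score=69) -> no
  Sam (age=62, score=77) -> no
  Tina (age=29, score=63) -> no
  Rosa (age=28, score=65) -> no
  Uma (age=58, score=59) -> no
  Yara (age=29, score=66) -> no
  Hank (age=42, score=79) -> no
  Wendy (age=41, score=85) -> YES
  Chen (age=26, score=86) -> YES
  Pete (age=62, score=69) -> no


ANSWER: Wendy, Chen


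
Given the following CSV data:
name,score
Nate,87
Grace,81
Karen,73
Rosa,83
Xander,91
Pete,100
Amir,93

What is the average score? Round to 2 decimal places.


Scores: 87, 81, 73, 83, 91, 100, 93
Sum = 608
Count = 7
Average = 608 / 7 = 86.86

ANSWER: 86.86


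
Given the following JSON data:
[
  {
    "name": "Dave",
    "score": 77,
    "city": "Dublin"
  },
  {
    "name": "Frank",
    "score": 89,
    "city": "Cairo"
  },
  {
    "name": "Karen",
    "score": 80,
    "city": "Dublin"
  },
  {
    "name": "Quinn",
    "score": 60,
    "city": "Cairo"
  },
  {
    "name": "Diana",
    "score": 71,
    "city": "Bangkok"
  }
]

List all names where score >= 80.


Filtering records where score >= 80:
  Dave (score=77) -> no
  Frank (score=89) -> YES
  Karen (score=80) -> YES
  Quinn (score=60) -> no
  Diana (score=71) -> no


ANSWER: Frank, Karen


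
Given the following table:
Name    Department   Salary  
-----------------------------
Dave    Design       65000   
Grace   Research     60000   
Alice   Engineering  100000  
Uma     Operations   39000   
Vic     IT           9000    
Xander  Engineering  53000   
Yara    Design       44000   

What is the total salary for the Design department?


Design department members:
  Dave: 65000
  Yara: 44000
Total = 65000 + 44000 = 109000

ANSWER: 109000


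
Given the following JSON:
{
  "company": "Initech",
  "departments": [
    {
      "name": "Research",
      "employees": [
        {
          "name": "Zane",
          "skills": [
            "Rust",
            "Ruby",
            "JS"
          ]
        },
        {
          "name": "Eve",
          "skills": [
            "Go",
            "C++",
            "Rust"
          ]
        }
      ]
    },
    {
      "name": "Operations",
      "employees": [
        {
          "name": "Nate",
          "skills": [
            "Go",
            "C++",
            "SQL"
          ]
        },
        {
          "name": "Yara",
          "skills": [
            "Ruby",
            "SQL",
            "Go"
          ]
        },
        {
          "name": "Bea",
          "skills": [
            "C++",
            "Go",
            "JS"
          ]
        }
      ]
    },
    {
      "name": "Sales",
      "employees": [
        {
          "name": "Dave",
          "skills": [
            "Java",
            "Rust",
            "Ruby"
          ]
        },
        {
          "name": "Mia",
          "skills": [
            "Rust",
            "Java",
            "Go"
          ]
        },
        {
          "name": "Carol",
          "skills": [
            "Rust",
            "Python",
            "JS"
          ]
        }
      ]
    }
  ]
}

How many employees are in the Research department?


Path: departments[0].employees
Count: 2

ANSWER: 2


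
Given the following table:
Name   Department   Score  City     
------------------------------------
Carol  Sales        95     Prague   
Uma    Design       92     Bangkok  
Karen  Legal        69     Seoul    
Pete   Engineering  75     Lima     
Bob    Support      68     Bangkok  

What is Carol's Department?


Row 1: Carol
Department = Sales

ANSWER: Sales


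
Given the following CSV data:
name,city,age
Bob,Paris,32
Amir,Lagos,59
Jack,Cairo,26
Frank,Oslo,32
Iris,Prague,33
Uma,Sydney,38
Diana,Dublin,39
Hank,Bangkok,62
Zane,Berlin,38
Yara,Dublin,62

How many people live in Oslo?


Scanning city column for 'Oslo':
  Row 4: Frank -> MATCH
Total matches: 1

ANSWER: 1


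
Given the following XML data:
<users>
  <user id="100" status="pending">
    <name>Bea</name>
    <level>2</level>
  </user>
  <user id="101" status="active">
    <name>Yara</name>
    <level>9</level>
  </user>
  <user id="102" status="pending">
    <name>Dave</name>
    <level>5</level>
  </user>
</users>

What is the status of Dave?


Finding user with name = Dave
user id="102" status="pending"

ANSWER: pending


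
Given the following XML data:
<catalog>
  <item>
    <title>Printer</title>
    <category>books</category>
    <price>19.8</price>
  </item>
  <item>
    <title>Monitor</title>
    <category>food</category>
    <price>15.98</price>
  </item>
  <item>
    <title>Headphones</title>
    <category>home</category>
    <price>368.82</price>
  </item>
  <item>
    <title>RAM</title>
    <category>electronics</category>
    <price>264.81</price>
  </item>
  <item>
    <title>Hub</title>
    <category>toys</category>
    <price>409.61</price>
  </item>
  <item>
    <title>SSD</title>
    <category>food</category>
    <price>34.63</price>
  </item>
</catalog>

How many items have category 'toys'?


Scanning <item> elements for <category>toys</category>:
  Item 5: Hub -> MATCH
Count: 1

ANSWER: 1


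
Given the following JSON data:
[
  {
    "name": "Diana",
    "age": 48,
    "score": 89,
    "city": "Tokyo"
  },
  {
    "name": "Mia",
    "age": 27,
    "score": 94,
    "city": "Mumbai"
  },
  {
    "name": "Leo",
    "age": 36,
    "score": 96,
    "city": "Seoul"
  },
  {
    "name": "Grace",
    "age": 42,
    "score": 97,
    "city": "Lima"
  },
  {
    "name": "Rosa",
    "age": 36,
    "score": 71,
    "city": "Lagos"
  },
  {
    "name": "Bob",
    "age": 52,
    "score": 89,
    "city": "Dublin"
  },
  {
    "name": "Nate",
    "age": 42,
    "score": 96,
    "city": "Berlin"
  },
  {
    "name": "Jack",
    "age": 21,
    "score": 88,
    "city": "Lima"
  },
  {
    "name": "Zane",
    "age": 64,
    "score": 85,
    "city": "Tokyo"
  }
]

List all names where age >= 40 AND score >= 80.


Checking both conditions:
  Diana (age=48, score=89) -> YES
  Mia (age=27, score=94) -> no
  Leo (age=36, score=96) -> no
  Grace (age=42, score=97) -> YES
  Rosa (age=36, score=71) -> no
  Bob (age=52, score=89) -> YES
  Nate (age=42, score=96) -> YES
  Jack (age=21, score=88) -> no
  Zane (age=64, score=85) -> YES


ANSWER: Diana, Grace, Bob, Nate, Zane


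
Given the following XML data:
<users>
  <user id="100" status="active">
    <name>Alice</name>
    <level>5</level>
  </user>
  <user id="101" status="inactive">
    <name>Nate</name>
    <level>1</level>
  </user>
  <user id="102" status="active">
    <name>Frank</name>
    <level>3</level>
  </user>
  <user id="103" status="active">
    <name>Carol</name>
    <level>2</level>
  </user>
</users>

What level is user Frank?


Finding user: Frank
<level>3</level>

ANSWER: 3


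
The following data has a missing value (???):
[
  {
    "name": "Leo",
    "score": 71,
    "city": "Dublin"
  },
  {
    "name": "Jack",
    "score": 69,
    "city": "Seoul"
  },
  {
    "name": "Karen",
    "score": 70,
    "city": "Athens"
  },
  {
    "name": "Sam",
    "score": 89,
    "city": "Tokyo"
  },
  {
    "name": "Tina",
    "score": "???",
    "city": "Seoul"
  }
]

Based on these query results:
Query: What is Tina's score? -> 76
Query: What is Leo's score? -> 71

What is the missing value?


The missing value is Tina's score
From query: Tina's score = 76

ANSWER: 76


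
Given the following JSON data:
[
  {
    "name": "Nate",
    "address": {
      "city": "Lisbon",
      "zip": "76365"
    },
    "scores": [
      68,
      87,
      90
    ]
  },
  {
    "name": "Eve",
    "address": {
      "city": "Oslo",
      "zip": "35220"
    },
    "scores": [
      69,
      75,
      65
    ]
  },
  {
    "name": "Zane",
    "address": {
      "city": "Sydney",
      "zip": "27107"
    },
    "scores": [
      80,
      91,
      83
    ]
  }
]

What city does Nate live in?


Path: records[0].address.city
Value: Lisbon

ANSWER: Lisbon


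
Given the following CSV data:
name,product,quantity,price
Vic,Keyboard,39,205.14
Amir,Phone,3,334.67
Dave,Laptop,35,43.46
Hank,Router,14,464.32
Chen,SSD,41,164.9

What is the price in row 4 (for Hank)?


Row 4: Hank
Column 'price' = 464.32

ANSWER: 464.32


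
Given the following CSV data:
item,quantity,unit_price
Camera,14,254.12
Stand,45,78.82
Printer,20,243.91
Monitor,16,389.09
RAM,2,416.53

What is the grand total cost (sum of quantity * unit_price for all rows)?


Computing row totals:
  Camera: 14 * 254.12 = 3557.68
  Stand: 45 * 78.82 = 3546.9
  Printer: 20 * 243.91 = 4878.2
  Monitor: 16 * 389.09 = 6225.44
  RAM: 2 * 416.53 = 833.06
Grand total = 3557.68 + 3546.9 + 4878.2 + 6225.44 + 833.06 = 19041.28

ANSWER: 19041.28


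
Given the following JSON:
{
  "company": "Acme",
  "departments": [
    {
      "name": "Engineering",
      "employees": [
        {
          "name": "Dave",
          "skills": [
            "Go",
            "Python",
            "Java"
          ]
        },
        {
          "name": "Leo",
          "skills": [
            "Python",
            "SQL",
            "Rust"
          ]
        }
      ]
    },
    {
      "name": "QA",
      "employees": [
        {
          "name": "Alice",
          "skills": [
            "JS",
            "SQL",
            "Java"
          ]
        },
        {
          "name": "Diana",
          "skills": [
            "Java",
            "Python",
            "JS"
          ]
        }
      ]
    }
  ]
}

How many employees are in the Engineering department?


Path: departments[0].employees
Count: 2

ANSWER: 2


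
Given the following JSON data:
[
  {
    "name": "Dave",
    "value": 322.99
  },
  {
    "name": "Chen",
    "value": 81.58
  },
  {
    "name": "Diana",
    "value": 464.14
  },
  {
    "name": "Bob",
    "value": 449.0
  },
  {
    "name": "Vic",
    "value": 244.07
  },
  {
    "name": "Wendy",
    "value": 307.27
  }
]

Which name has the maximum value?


Comparing values:
  Dave: 322.99
  Chen: 81.58
  Diana: 464.14
  Bob: 449.0
  Vic: 244.07
  Wendy: 307.27
Maximum: Diana (464.14)

ANSWER: Diana


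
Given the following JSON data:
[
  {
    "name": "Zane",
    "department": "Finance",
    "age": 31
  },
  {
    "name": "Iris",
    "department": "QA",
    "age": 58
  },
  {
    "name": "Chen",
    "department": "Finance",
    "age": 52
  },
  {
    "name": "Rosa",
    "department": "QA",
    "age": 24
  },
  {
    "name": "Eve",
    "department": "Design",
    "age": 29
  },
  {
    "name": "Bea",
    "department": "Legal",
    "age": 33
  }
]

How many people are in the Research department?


Scanning records for department = Research
  No matches found
Count: 0

ANSWER: 0


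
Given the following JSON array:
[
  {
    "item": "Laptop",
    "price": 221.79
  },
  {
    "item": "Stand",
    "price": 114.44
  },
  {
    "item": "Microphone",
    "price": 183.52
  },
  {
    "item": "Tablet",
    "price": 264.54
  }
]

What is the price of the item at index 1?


Array index 1 -> Stand
price = 114.44

ANSWER: 114.44


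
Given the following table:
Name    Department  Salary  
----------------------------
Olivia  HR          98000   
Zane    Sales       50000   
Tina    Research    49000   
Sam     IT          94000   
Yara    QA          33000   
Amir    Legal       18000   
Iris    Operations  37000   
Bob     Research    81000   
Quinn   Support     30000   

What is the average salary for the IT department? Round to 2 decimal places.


IT department members:
  Sam: 94000
Sum = 94000
Count = 1
Average = 94000 / 1 = 94000.00

ANSWER: 94000.00
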